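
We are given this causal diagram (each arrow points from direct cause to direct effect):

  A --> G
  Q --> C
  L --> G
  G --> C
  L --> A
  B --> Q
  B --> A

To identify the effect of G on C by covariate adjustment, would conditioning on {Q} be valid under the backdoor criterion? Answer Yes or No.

Backdoor paths from G to C (paths whose first edge points into G):
  P1: G <- L -> A <- B -> Q -> C
  P2: G <- A <- B -> Q -> C
Condition 1 (no descendant of G in the set): holds — descendants of G are {C}; none are in {Q}.
Condition 2 (every backdoor path blocked by {Q}):
  P1: blocked at collider A (neither it nor any descendant is in the conditioning set).
  P2: blocked at chain node Q ∈ conditioning set.
{Q} satisfies the backdoor criterion.

Yes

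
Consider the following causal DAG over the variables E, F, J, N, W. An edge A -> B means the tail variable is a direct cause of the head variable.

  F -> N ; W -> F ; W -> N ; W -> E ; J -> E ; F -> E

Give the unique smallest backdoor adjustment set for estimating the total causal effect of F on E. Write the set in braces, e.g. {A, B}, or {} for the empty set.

Variables eligible for adjustment (non-descendants of F, excluding F and E): {J, W}.
Backdoor paths from F to E:
  P1: F <- W -> E
The empty set is not sufficient: P1 (F <- W -> E) has no collider blocking it and no conditioned non-collider, so it is open.
Try {W}:
  P1: blocked at fork node W ∈ conditioning set.
{W} contains no descendant of F and blocks every backdoor path.
No other singleton works — e.g. {J} leaves P1 open — so {W} is the unique smallest valid adjustment set.

{W}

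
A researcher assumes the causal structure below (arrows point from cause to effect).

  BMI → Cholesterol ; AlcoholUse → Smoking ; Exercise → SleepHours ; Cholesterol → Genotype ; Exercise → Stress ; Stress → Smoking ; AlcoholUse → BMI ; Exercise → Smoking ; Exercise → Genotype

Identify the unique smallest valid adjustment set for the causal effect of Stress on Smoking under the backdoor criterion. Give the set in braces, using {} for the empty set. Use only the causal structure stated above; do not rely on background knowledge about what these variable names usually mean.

Variables eligible for adjustment (non-descendants of Stress, excluding Stress and Smoking): {AlcoholUse, BMI, Cholesterol, Exercise, Genotype, SleepHours}.
Backdoor paths from Stress to Smoking:
  P1: Stress <- Exercise -> Genotype <- Cholesterol <- BMI <- AlcoholUse -> Smoking
  P2: Stress <- Exercise -> Smoking
The empty set is not sufficient: P2 (Stress <- Exercise -> Smoking) has no collider blocking it and no conditioned non-collider, so it is open.
Try {Exercise}:
  P1: blocked at fork node Exercise ∈ conditioning set.
  P2: blocked at fork node Exercise ∈ conditioning set.
{Exercise} contains no descendant of Stress and blocks every backdoor path.
No other singleton works — e.g. {AlcoholUse} leaves P2 open — so {Exercise} is the unique smallest valid adjustment set.

{Exercise}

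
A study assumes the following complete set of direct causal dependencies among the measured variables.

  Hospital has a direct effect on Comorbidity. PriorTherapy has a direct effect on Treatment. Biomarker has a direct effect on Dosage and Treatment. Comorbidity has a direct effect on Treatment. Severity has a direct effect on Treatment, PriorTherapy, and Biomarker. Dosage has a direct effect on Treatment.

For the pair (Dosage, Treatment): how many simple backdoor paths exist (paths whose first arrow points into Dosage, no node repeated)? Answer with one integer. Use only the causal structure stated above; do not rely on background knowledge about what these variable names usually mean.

A backdoor path from Dosage to Treatment is any simple undirected path whose first edge points into Dosage (i.e. leaves Dosage via a parent).
Parents of Dosage: {Biomarker}.
Enumerating:
  P1: Dosage <- Biomarker <- Severity -> PriorTherapy -> Treatment
  P2: Dosage <- Biomarker <- Severity -> Treatment
  P3: Dosage <- Biomarker -> Treatment
That exhausts the simple backdoor paths. Count: 3.

3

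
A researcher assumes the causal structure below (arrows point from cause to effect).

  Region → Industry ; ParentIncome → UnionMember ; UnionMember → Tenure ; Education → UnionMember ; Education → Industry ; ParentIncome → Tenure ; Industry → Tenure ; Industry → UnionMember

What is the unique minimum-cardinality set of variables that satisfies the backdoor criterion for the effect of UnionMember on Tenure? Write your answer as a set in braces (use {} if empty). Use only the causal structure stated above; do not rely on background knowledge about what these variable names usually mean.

{Industry, ParentIncome}

Variables eligible for adjustment (non-descendants of UnionMember, excluding UnionMember and Tenure): {Education, Industry, ParentIncome, Region}.
Backdoor paths from UnionMember to Tenure:
  P1: UnionMember <- Education -> Industry -> Tenure
  P2: UnionMember <- ParentIncome -> Tenure
  P3: UnionMember <- Industry -> Tenure
The empty set is not sufficient: P1 (UnionMember <- Education -> Industry -> Tenure) has no collider blocking it and no conditioned non-collider, so it is open.
Try {Industry, ParentIncome}:
  P1: blocked at chain node Industry ∈ conditioning set.
  P2: blocked at fork node ParentIncome ∈ conditioning set.
  P3: blocked at fork node Industry ∈ conditioning set.
{Industry, ParentIncome} contains no descendant of UnionMember and blocks every backdoor path.
Every element of {Industry, ParentIncome} is needed (dropping Industry leaves P1 open; dropping ParentIncome leaves P2 open), so no proper subset is valid.
Among all size-2 subsets of the eligible variables, only {Industry, ParentIncome} blocks every backdoor path, so it is the unique smallest valid adjustment set.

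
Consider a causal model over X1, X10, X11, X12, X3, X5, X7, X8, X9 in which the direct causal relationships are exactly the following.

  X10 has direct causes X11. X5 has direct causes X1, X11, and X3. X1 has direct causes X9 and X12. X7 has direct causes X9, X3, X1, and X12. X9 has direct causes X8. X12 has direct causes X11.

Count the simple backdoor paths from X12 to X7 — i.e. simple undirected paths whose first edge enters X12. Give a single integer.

A backdoor path from X12 to X7 is any simple undirected path whose first edge points into X12 (i.e. leaves X12 via a parent).
Parents of X12: {X11}.
Enumerating:
  P1: X12 <- X11 -> X5 <- X3 -> X7
  P2: X12 <- X11 -> X5 <- X1 <- X9 -> X7
  P3: X12 <- X11 -> X5 <- X1 -> X7
That exhausts the simple backdoor paths. Count: 3.

3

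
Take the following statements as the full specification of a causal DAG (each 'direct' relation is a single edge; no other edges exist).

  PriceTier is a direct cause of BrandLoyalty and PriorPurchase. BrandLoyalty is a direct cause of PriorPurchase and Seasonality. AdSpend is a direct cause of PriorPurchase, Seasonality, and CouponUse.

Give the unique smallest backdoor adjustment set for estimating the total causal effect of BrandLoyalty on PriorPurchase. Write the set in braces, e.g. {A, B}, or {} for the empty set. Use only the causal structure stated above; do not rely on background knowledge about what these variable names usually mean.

{PriceTier}

Variables eligible for adjustment (non-descendants of BrandLoyalty, excluding BrandLoyalty and PriorPurchase): {AdSpend, CouponUse, PriceTier}.
Backdoor paths from BrandLoyalty to PriorPurchase:
  P1: BrandLoyalty <- PriceTier -> PriorPurchase
The empty set is not sufficient: P1 (BrandLoyalty <- PriceTier -> PriorPurchase) has no collider blocking it and no conditioned non-collider, so it is open.
Try {PriceTier}:
  P1: blocked at fork node PriceTier ∈ conditioning set.
{PriceTier} contains no descendant of BrandLoyalty and blocks every backdoor path.
No other singleton works — e.g. {AdSpend} leaves P1 open — so {PriceTier} is the unique smallest valid adjustment set.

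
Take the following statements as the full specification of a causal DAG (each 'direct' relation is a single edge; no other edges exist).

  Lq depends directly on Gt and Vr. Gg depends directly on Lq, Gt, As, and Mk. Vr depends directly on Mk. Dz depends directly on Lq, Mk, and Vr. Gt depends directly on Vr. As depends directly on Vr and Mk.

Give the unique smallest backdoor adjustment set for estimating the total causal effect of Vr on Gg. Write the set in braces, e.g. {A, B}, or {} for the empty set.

Variables eligible for adjustment (non-descendants of Vr, excluding Vr and Gg): {Mk}.
Backdoor paths from Vr to Gg:
  P1: Vr <- Mk -> Dz <- Lq <- Gt -> Gg
  P2: Vr <- Mk -> Dz <- Lq -> Gg
  P3: Vr <- Mk -> As -> Gg
  P4: Vr <- Mk -> Gg
The empty set is not sufficient: P3 (Vr <- Mk -> As -> Gg) has no collider blocking it and no conditioned non-collider, so it is open.
Try {Mk}:
  P1: blocked at fork node Mk ∈ conditioning set.
  P2: blocked at fork node Mk ∈ conditioning set.
  P3: blocked at fork node Mk ∈ conditioning set.
  P4: blocked at fork node Mk ∈ conditioning set.
{Mk} contains no descendant of Vr and blocks every backdoor path.
{Mk} is the unique smallest valid adjustment set.

{Mk}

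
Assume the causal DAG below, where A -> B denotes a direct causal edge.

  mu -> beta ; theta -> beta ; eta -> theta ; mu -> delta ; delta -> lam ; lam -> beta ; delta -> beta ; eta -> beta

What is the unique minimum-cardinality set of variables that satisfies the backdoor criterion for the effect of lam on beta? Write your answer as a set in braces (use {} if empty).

{delta}

Variables eligible for adjustment (non-descendants of lam, excluding lam and beta): {delta, eta, mu, theta}.
Backdoor paths from lam to beta:
  P1: lam <- delta <- mu -> beta
  P2: lam <- delta -> beta
The empty set is not sufficient: P1 (lam <- delta <- mu -> beta) has no collider blocking it and no conditioned non-collider, so it is open.
Try {delta}:
  P1: blocked at chain node delta ∈ conditioning set.
  P2: blocked at fork node delta ∈ conditioning set.
{delta} contains no descendant of lam and blocks every backdoor path.
No other singleton works — e.g. {mu} leaves P2 open — so {delta} is the unique smallest valid adjustment set.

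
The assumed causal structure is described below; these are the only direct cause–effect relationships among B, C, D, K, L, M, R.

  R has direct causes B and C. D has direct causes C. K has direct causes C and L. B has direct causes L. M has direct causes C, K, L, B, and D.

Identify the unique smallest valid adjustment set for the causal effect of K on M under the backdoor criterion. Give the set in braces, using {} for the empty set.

{C, L}

Variables eligible for adjustment (non-descendants of K, excluding K and M): {B, C, D, L, R}.
Backdoor paths from K to M:
  P1: K <- L -> B -> R <- C -> D -> M
  P2: K <- L -> B -> R <- C -> M
  P3: K <- L -> B -> M
  P4: K <- L -> M
  P5: K <- C -> R <- B <- L -> M
  P6: K <- C -> R <- B -> M
  P7: K <- C -> D -> M
  P8: K <- C -> M
The empty set is not sufficient: P3 (K <- L -> B -> M) has no collider blocking it and no conditioned non-collider, so it is open.
Try {C, L}:
  P1: blocked at fork node L ∈ conditioning set.
  P2: blocked at fork node L ∈ conditioning set.
  P3: blocked at fork node L ∈ conditioning set.
  P4: blocked at fork node L ∈ conditioning set.
  P5: blocked at fork node C ∈ conditioning set.
  P6: blocked at fork node C ∈ conditioning set.
  P7: blocked at fork node C ∈ conditioning set.
  P8: blocked at fork node C ∈ conditioning set.
{C, L} contains no descendant of K and blocks every backdoor path.
Every element of {C, L} is needed (dropping C leaves P7 open; dropping L leaves P3 open), so no proper subset is valid.
Among all size-2 subsets of the eligible variables, only {C, L} blocks every backdoor path, so it is the unique smallest valid adjustment set.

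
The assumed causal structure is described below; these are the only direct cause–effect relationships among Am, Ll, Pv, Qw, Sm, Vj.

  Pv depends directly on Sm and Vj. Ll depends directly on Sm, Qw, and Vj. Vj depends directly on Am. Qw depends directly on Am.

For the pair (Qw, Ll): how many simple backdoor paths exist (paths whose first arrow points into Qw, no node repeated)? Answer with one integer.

A backdoor path from Qw to Ll is any simple undirected path whose first edge points into Qw (i.e. leaves Qw via a parent).
Parents of Qw: {Am}.
Enumerating:
  P1: Qw <- Am -> Vj -> Pv <- Sm -> Ll
  P2: Qw <- Am -> Vj -> Ll
That exhausts the simple backdoor paths. Count: 2.

2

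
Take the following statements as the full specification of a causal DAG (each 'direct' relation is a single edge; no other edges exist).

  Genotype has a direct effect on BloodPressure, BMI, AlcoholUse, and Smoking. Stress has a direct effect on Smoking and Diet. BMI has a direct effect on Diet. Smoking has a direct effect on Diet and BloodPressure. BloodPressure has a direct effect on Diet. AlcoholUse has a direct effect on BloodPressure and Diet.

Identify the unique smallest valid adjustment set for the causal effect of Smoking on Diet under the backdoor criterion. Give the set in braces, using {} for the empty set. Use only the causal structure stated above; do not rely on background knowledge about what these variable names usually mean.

Variables eligible for adjustment (non-descendants of Smoking, excluding Smoking and Diet): {AlcoholUse, BMI, Genotype, Stress}.
Backdoor paths from Smoking to Diet:
  P1: Smoking <- Genotype -> BMI -> Diet
  P2: Smoking <- Genotype -> AlcoholUse -> BloodPressure -> Diet
  P3: Smoking <- Genotype -> AlcoholUse -> Diet
  P4: Smoking <- Genotype -> BloodPressure <- AlcoholUse -> Diet
  P5: Smoking <- Genotype -> BloodPressure -> Diet
  P6: Smoking <- Stress -> Diet
The empty set is not sufficient: P1 (Smoking <- Genotype -> BMI -> Diet) has no collider blocking it and no conditioned non-collider, so it is open.
Try {Genotype, Stress}:
  P1: blocked at fork node Genotype ∈ conditioning set.
  P2: blocked at fork node Genotype ∈ conditioning set.
  P3: blocked at fork node Genotype ∈ conditioning set.
  P4: blocked at fork node Genotype ∈ conditioning set.
  P5: blocked at fork node Genotype ∈ conditioning set.
  P6: blocked at fork node Stress ∈ conditioning set.
{Genotype, Stress} contains no descendant of Smoking and blocks every backdoor path.
Every element of {Genotype, Stress} is needed (dropping Genotype leaves P1 open; dropping Stress leaves P6 open), so no proper subset is valid.
Among all size-2 subsets of the eligible variables, only {Genotype, Stress} blocks every backdoor path, so it is the unique smallest valid adjustment set.

{Genotype, Stress}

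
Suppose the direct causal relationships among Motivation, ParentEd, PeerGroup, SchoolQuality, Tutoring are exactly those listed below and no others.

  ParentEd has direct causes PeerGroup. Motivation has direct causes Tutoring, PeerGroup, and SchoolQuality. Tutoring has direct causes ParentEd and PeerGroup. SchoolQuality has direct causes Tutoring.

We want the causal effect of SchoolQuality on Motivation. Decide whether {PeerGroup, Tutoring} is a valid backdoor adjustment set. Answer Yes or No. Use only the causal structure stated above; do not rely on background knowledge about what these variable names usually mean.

Backdoor paths from SchoolQuality to Motivation (paths whose first edge points into SchoolQuality):
  P1: SchoolQuality <- Tutoring <- PeerGroup -> Motivation
  P2: SchoolQuality <- Tutoring <- ParentEd <- PeerGroup -> Motivation
  P3: SchoolQuality <- Tutoring -> Motivation
Condition 1 (no descendant of SchoolQuality in the set): holds — descendants of SchoolQuality are {Motivation}; none are in {PeerGroup, Tutoring}.
Condition 2 (every backdoor path blocked by {PeerGroup, Tutoring}):
  P1: blocked at chain node Tutoring ∈ conditioning set.
  P2: blocked at chain node Tutoring ∈ conditioning set.
  P3: blocked at fork node Tutoring ∈ conditioning set.
{PeerGroup, Tutoring} satisfies the backdoor criterion.

Yes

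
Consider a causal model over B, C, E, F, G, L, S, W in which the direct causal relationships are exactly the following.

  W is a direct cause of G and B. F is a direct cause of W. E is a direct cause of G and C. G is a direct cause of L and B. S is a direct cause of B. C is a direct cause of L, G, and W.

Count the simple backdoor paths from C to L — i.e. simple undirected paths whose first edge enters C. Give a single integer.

A backdoor path from C to L is any simple undirected path whose first edge points into C (i.e. leaves C via a parent).
Parents of C: {E}.
Enumerating:
  P1: C <- E -> G -> L
That exhausts the simple backdoor paths. Count: 1.

1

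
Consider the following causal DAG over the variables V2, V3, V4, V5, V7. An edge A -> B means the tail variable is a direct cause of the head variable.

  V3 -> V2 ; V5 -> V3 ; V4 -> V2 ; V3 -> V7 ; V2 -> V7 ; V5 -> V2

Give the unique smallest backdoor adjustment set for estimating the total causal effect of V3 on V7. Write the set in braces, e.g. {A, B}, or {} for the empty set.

Variables eligible for adjustment (non-descendants of V3, excluding V3 and V7): {V4, V5}.
Backdoor paths from V3 to V7:
  P1: V3 <- V5 -> V2 -> V7
The empty set is not sufficient: P1 (V3 <- V5 -> V2 -> V7) has no collider blocking it and no conditioned non-collider, so it is open.
Try {V5}:
  P1: blocked at fork node V5 ∈ conditioning set.
{V5} contains no descendant of V3 and blocks every backdoor path.
No other singleton works — e.g. {V4} leaves P1 open — so {V5} is the unique smallest valid adjustment set.

{V5}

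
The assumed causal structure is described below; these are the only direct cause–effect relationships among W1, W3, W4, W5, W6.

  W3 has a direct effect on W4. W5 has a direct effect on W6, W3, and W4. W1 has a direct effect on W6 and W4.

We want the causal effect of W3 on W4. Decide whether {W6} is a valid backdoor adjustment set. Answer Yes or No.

Backdoor paths from W3 to W4 (paths whose first edge points into W3):
  P1: W3 <- W5 -> W6 <- W1 -> W4
  P2: W3 <- W5 -> W4
Condition 1 (no descendant of W3 in the set): holds — descendants of W3 are {W4}; none are in {W6}.
Condition 2 (every backdoor path blocked by {W6}):
  P1: open — collider(s) W6 are conditioned on (or have a conditioned descendant) and no non-collider on the path is in the set.
  P2: open — no interior node is in the conditioning set.
{W6} does not satisfy the backdoor criterion.

No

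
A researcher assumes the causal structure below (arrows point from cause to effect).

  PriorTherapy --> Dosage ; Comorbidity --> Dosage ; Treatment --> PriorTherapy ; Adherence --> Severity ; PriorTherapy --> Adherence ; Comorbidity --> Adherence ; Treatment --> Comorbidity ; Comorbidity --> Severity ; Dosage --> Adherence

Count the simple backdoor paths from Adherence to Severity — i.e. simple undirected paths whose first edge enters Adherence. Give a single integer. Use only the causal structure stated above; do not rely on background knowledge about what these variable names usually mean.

5

A backdoor path from Adherence to Severity is any simple undirected path whose first edge points into Adherence (i.e. leaves Adherence via a parent).
Parents of Adherence: {Comorbidity, Dosage, PriorTherapy}.
Enumerating:
  P1: Adherence <- Comorbidity -> Severity
  P2: Adherence <- PriorTherapy <- Treatment -> Comorbidity -> Severity
  P3: Adherence <- PriorTherapy -> Dosage <- Comorbidity -> Severity
  P4: Adherence <- Dosage <- Comorbidity -> Severity
  P5: Adherence <- Dosage <- PriorTherapy <- Treatment -> Comorbidity -> Severity
That exhausts the simple backdoor paths. Count: 5.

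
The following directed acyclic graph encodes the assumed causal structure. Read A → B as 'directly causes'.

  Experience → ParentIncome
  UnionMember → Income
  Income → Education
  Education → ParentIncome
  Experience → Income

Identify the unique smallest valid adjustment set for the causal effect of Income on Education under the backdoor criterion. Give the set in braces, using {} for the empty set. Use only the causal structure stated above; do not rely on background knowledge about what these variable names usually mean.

Variables eligible for adjustment (non-descendants of Income, excluding Income and Education): {Experience, UnionMember}.
Backdoor paths from Income to Education:
  P1: Income <- Experience -> ParentIncome <- Education
Each backdoor path contains an unconditioned collider, so every path is already blocked with the empty conditioning set:
  P1: blocked at collider ParentIncome (neither it nor any descendant is in the conditioning set).
The empty set is therefore the unique smallest valid set.

{}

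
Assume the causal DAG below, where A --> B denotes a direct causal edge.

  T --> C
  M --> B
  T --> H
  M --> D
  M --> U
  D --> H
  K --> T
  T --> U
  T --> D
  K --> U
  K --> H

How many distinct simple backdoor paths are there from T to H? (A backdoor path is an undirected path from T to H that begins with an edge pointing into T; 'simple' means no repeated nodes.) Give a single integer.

A backdoor path from T to H is any simple undirected path whose first edge points into T (i.e. leaves T via a parent).
Parents of T: {K}.
Enumerating:
  P1: T <- K -> U <- M -> D -> H
  P2: T <- K -> H
That exhausts the simple backdoor paths. Count: 2.

2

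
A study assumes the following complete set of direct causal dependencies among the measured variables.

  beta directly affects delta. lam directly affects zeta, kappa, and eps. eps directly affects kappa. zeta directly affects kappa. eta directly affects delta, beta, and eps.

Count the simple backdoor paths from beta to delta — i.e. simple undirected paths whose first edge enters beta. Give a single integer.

A backdoor path from beta to delta is any simple undirected path whose first edge points into beta (i.e. leaves beta via a parent).
Parents of beta: {eta}.
Enumerating:
  P1: beta <- eta -> delta
That exhausts the simple backdoor paths. Count: 1.

1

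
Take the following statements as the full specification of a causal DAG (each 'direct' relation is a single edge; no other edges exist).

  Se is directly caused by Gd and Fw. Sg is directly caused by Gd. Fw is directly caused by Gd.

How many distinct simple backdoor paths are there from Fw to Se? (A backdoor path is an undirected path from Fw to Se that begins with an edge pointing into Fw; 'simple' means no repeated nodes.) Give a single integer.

1

A backdoor path from Fw to Se is any simple undirected path whose first edge points into Fw (i.e. leaves Fw via a parent).
Parents of Fw: {Gd}.
Enumerating:
  P1: Fw <- Gd -> Se
That exhausts the simple backdoor paths. Count: 1.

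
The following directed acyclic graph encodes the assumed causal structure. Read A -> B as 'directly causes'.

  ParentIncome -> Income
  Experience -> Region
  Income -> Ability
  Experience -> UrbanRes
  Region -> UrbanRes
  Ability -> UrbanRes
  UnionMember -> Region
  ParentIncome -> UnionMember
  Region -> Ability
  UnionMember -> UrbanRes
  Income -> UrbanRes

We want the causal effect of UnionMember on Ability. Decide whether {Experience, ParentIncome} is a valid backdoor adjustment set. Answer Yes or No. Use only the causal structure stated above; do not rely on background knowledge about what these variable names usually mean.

Yes

Backdoor paths from UnionMember to Ability (paths whose first edge points into UnionMember):
  P1: UnionMember <- ParentIncome -> Income -> Ability
  P2: UnionMember <- ParentIncome -> Income -> UrbanRes <- Experience -> Region -> Ability
  P3: UnionMember <- ParentIncome -> Income -> UrbanRes <- Region -> Ability
  P4: UnionMember <- ParentIncome -> Income -> UrbanRes <- Ability
Condition 1 (no descendant of UnionMember in the set): holds — descendants of UnionMember are {Ability, Region, UrbanRes}; none are in {Experience, ParentIncome}.
Condition 2 (every backdoor path blocked by {Experience, ParentIncome}):
  P1: blocked at fork node ParentIncome ∈ conditioning set.
  P2: blocked at fork node ParentIncome ∈ conditioning set.
  P3: blocked at fork node ParentIncome ∈ conditioning set.
  P4: blocked at fork node ParentIncome ∈ conditioning set.
{Experience, ParentIncome} satisfies the backdoor criterion.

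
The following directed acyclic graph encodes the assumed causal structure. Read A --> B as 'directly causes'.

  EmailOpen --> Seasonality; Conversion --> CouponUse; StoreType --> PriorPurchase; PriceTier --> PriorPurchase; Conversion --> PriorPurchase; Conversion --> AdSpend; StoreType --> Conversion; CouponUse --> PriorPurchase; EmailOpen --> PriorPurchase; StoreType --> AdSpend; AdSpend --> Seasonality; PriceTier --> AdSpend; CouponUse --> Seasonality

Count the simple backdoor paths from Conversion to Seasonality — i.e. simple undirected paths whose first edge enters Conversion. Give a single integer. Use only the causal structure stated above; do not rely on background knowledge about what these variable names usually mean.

A backdoor path from Conversion to Seasonality is any simple undirected path whose first edge points into Conversion (i.e. leaves Conversion via a parent).
Parents of Conversion: {StoreType}.
Enumerating:
  P1: Conversion <- StoreType -> AdSpend <- PriceTier -> PriorPurchase <- EmailOpen -> Seasonality
  P2: Conversion <- StoreType -> AdSpend <- PriceTier -> PriorPurchase <- CouponUse -> Seasonality
  P3: Conversion <- StoreType -> AdSpend -> Seasonality
  P4: Conversion <- StoreType -> PriorPurchase <- PriceTier -> AdSpend -> Seasonality
  P5: Conversion <- StoreType -> PriorPurchase <- EmailOpen -> Seasonality
  P6: Conversion <- StoreType -> PriorPurchase <- CouponUse -> Seasonality
That exhausts the simple backdoor paths. Count: 6.

6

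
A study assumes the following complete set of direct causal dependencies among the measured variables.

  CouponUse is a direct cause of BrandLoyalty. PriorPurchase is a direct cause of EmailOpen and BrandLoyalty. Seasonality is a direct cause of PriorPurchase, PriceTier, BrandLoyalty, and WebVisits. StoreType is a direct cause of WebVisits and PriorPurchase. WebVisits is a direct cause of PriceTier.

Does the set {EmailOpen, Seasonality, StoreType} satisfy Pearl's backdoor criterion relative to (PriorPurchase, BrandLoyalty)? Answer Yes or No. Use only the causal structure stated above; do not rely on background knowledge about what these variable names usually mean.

No

Backdoor paths from PriorPurchase to BrandLoyalty (paths whose first edge points into PriorPurchase):
  P1: PriorPurchase <- Seasonality -> BrandLoyalty
  P2: PriorPurchase <- StoreType -> WebVisits <- Seasonality -> BrandLoyalty
  P3: PriorPurchase <- StoreType -> WebVisits -> PriceTier <- Seasonality -> BrandLoyalty
Condition 1 (no descendant of PriorPurchase in the set): FAILS — EmailOpen is a descendant of PriorPurchase.
Condition 2 (every backdoor path blocked by {EmailOpen, Seasonality, StoreType}):
  P1: blocked at fork node Seasonality ∈ conditioning set.
  P2: blocked at fork node StoreType ∈ conditioning set.
  P3: blocked at fork node StoreType ∈ conditioning set.
{EmailOpen, Seasonality, StoreType} does not satisfy the backdoor criterion.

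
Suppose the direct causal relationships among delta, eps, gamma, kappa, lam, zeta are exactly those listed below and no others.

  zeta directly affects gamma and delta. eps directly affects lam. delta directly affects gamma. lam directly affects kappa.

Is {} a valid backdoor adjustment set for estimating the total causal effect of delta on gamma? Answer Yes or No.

No

Backdoor paths from delta to gamma (paths whose first edge points into delta):
  P1: delta <- zeta -> gamma
Condition 1 (no descendant of delta in the set): holds — descendants of delta are {gamma}; none are in {}.
Condition 2 (every backdoor path blocked by {}):
  P1: open — no interior node is in the conditioning set.
{} does not satisfy the backdoor criterion.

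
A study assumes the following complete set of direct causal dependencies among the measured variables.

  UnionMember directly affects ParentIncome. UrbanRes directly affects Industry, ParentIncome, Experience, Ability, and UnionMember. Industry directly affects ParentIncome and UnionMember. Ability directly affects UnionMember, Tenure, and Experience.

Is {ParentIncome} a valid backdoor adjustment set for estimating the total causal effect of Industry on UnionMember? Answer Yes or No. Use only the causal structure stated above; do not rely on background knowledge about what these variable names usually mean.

No

Backdoor paths from Industry to UnionMember (paths whose first edge points into Industry):
  P1: Industry <- UrbanRes -> Ability -> UnionMember
  P2: Industry <- UrbanRes -> Experience <- Ability -> UnionMember
  P3: Industry <- UrbanRes -> UnionMember
  P4: Industry <- UrbanRes -> ParentIncome <- UnionMember
Condition 1 (no descendant of Industry in the set): FAILS — ParentIncome is a descendant of Industry.
Condition 2 (every backdoor path blocked by {ParentIncome}):
  P1: open — no interior node is in the conditioning set.
  P2: blocked at collider Experience (neither it nor any descendant is in the conditioning set).
  P3: open — no interior node is in the conditioning set.
  P4: open — collider(s) ParentIncome are conditioned on (or have a conditioned descendant) and no non-collider on the path is in the set.
{ParentIncome} does not satisfy the backdoor criterion.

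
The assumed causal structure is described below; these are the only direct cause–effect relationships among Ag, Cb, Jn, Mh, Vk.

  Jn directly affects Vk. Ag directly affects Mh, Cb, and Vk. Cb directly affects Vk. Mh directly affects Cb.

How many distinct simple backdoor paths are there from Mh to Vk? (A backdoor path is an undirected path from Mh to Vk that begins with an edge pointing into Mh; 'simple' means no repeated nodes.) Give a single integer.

2

A backdoor path from Mh to Vk is any simple undirected path whose first edge points into Mh (i.e. leaves Mh via a parent).
Parents of Mh: {Ag}.
Enumerating:
  P1: Mh <- Ag -> Cb -> Vk
  P2: Mh <- Ag -> Vk
That exhausts the simple backdoor paths. Count: 2.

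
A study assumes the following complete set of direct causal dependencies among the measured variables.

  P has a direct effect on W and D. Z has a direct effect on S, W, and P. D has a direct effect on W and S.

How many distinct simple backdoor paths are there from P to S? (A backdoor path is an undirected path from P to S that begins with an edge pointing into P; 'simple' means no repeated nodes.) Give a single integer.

2

A backdoor path from P to S is any simple undirected path whose first edge points into P (i.e. leaves P via a parent).
Parents of P: {Z}.
Enumerating:
  P1: P <- Z -> S
  P2: P <- Z -> W <- D -> S
That exhausts the simple backdoor paths. Count: 2.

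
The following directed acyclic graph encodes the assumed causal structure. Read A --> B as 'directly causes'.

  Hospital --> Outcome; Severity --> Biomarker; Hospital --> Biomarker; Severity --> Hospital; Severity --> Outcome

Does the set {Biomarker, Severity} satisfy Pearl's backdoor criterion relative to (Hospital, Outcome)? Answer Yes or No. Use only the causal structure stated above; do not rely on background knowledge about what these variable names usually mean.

No

Backdoor paths from Hospital to Outcome (paths whose first edge points into Hospital):
  P1: Hospital <- Severity -> Outcome
Condition 1 (no descendant of Hospital in the set): FAILS — Biomarker is a descendant of Hospital.
Condition 2 (every backdoor path blocked by {Biomarker, Severity}):
  P1: blocked at fork node Severity ∈ conditioning set.
{Biomarker, Severity} does not satisfy the backdoor criterion.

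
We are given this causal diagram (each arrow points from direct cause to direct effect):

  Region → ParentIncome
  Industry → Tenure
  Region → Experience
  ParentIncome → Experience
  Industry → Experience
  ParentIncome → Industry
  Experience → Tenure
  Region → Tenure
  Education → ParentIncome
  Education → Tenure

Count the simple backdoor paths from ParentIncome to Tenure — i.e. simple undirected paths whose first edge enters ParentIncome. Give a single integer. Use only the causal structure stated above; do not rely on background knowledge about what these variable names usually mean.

A backdoor path from ParentIncome to Tenure is any simple undirected path whose first edge points into ParentIncome (i.e. leaves ParentIncome via a parent).
Parents of ParentIncome: {Education, Region}.
Enumerating:
  P1: ParentIncome <- Region -> Experience <- Industry -> Tenure
  P2: ParentIncome <- Region -> Experience -> Tenure
  P3: ParentIncome <- Region -> Tenure
  P4: ParentIncome <- Education -> Tenure
That exhausts the simple backdoor paths. Count: 4.

4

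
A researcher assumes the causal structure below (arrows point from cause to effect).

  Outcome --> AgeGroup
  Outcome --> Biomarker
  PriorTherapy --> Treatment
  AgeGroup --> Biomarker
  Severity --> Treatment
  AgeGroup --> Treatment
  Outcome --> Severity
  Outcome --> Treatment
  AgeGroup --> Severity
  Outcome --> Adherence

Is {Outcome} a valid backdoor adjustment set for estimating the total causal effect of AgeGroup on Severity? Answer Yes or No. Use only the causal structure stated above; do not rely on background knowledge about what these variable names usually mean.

Backdoor paths from AgeGroup to Severity (paths whose first edge points into AgeGroup):
  P1: AgeGroup <- Outcome -> Severity
  P2: AgeGroup <- Outcome -> Treatment <- Severity
Condition 1 (no descendant of AgeGroup in the set): holds — descendants of AgeGroup are {Biomarker, Severity, Treatment}; none are in {Outcome}.
Condition 2 (every backdoor path blocked by {Outcome}):
  P1: blocked at fork node Outcome ∈ conditioning set.
  P2: blocked at fork node Outcome ∈ conditioning set.
{Outcome} satisfies the backdoor criterion.

Yes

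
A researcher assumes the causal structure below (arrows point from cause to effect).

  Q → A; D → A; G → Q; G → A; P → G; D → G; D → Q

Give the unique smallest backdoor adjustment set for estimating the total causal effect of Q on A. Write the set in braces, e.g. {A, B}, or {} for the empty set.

Variables eligible for adjustment (non-descendants of Q, excluding Q and A): {D, G, P}.
Backdoor paths from Q to A:
  P1: Q <- D -> G -> A
  P2: Q <- D -> A
  P3: Q <- G <- D -> A
  P4: Q <- G -> A
The empty set is not sufficient: P1 (Q <- D -> G -> A) has no collider blocking it and no conditioned non-collider, so it is open.
Try {D, G}:
  P1: blocked at fork node D ∈ conditioning set.
  P2: blocked at fork node D ∈ conditioning set.
  P3: blocked at chain node G ∈ conditioning set.
  P4: blocked at fork node G ∈ conditioning set.
{D, G} contains no descendant of Q and blocks every backdoor path.
Every element of {D, G} is needed (dropping D leaves P2 open; dropping G leaves P4 open), so no proper subset is valid.
Among all size-2 subsets of the eligible variables, only {D, G} blocks every backdoor path, so it is the unique smallest valid adjustment set.

{D, G}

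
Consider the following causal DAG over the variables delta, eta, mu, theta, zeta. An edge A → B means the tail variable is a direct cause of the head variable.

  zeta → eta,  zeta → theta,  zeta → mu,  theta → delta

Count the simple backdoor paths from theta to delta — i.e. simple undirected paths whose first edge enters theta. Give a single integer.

0

A backdoor path from theta to delta is any simple undirected path whose first edge points into theta (i.e. leaves theta via a parent).
Parents of theta: {zeta}.
No simple path from any parent of theta reaches delta without revisiting theta, so there are no backdoor paths.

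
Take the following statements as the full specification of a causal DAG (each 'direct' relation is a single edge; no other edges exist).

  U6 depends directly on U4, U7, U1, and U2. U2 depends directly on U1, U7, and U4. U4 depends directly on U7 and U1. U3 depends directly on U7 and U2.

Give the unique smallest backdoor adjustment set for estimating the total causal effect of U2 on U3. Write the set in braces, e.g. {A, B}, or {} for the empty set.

{U7}

Variables eligible for adjustment (non-descendants of U2, excluding U2 and U3): {U1, U4, U7}.
Backdoor paths from U2 to U3:
  P1: U2 <- U7 -> U3
  P2: U2 <- U1 -> U4 <- U7 -> U3
  P3: U2 <- U1 -> U4 -> U6 <- U7 -> U3
  P4: U2 <- U1 -> U6 <- U7 -> U3
  P5: U2 <- U1 -> U6 <- U4 <- U7 -> U3
  P6: U2 <- U4 <- U7 -> U3
  P7: U2 <- U4 <- U1 -> U6 <- U7 -> U3
  P8: U2 <- U4 -> U6 <- U7 -> U3
The empty set is not sufficient: P1 (U2 <- U7 -> U3) has no collider blocking it and no conditioned non-collider, so it is open.
Try {U7}:
  P1: blocked at fork node U7 ∈ conditioning set.
  P2: blocked at collider U4 (neither it nor any descendant is in the conditioning set).
  P3: blocked at collider U6 (neither it nor any descendant is in the conditioning set).
  P4: blocked at collider U6 (neither it nor any descendant is in the conditioning set).
  P5: blocked at collider U6 (neither it nor any descendant is in the conditioning set).
  P6: blocked at fork node U7 ∈ conditioning set.
  P7: blocked at collider U6 (neither it nor any descendant is in the conditioning set).
  P8: blocked at collider U6 (neither it nor any descendant is in the conditioning set).
{U7} contains no descendant of U2 and blocks every backdoor path.
No other singleton works — e.g. {U1} leaves P1 open — so {U7} is the unique smallest valid adjustment set.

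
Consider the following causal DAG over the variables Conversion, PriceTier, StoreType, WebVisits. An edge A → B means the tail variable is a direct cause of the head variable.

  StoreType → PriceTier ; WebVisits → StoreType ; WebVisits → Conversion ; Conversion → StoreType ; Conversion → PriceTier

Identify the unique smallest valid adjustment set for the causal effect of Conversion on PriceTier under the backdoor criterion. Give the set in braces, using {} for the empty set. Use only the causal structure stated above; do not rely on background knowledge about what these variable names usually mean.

Variables eligible for adjustment (non-descendants of Conversion, excluding Conversion and PriceTier): {WebVisits}.
Backdoor paths from Conversion to PriceTier:
  P1: Conversion <- WebVisits -> StoreType -> PriceTier
The empty set is not sufficient: P1 (Conversion <- WebVisits -> StoreType -> PriceTier) has no collider blocking it and no conditioned non-collider, so it is open.
Try {WebVisits}:
  P1: blocked at fork node WebVisits ∈ conditioning set.
{WebVisits} contains no descendant of Conversion and blocks every backdoor path.
{WebVisits} is the unique smallest valid adjustment set.

{WebVisits}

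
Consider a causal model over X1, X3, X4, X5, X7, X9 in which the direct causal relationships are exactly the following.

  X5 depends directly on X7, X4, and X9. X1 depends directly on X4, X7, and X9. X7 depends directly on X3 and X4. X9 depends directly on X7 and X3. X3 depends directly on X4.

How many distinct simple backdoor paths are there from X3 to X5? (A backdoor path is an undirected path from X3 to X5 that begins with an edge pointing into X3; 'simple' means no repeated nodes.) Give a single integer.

A backdoor path from X3 to X5 is any simple undirected path whose first edge points into X3 (i.e. leaves X3 via a parent).
Parents of X3: {X4}.
Enumerating:
  P1: X3 <- X4 -> X7 -> X9 -> X5
  P2: X3 <- X4 -> X7 -> X5
  P3: X3 <- X4 -> X7 -> X1 <- X9 -> X5
  P4: X3 <- X4 -> X5
  P5: X3 <- X4 -> X1 <- X7 -> X9 -> X5
  P6: X3 <- X4 -> X1 <- X7 -> X5
  P7: X3 <- X4 -> X1 <- X9 <- X7 -> X5
  P8: X3 <- X4 -> X1 <- X9 -> X5
That exhausts the simple backdoor paths. Count: 8.

8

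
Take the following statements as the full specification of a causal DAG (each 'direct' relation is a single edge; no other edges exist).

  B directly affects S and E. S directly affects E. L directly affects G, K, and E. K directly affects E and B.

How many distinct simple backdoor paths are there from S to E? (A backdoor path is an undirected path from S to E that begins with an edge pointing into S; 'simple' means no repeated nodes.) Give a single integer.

3

A backdoor path from S to E is any simple undirected path whose first edge points into S (i.e. leaves S via a parent).
Parents of S: {B}.
Enumerating:
  P1: S <- B <- K <- L -> E
  P2: S <- B <- K -> E
  P3: S <- B -> E
That exhausts the simple backdoor paths. Count: 3.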